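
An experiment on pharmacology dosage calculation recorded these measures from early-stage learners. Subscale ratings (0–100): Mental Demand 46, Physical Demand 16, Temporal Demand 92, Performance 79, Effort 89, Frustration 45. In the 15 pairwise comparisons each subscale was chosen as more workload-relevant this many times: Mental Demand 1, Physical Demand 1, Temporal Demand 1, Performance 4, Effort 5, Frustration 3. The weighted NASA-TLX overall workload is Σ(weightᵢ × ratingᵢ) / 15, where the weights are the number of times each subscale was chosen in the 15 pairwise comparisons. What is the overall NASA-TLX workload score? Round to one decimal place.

70.0

The tallies are the weights (they sum to 15).
Weighted sum = 1·46 + 1·16 + 1·92 + 4·79 + 5·89 + 3·45
            = 46 + 16 + 92 + 316 + 445 + 135 = 1050.
Overall workload = 1050 / 15 = 70.0000 ≈ 70.0.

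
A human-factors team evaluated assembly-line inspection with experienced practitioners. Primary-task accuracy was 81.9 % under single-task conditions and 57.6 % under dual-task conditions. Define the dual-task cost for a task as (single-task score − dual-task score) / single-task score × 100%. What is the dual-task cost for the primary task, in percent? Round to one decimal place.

Cost = (81.9 − 57.6) / 81.9 × 100%
     = 24.3000 / 81.9 × 100% = 29.6703%.
≈ 29.7%.

29.7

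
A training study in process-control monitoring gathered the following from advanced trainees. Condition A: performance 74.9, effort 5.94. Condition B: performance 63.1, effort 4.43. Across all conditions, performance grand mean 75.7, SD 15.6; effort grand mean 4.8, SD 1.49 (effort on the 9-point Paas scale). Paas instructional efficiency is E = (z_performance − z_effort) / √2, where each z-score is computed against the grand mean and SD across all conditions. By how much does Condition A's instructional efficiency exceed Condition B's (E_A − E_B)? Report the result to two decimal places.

-0.18

Condition A: z_P = (74.9 − 75.7)/15.6 = -0.0513; z_E = (5.94 − 4.8)/1.49 = 0.7651; E_A = (-0.0513 − 0.7651)/√2 = -0.5773.
Condition B: z_P = (63.1 − 75.7)/15.6 = -0.8077; z_E = (4.43 − 4.8)/1.49 = -0.2483; E_B = (-0.8077 − (-0.2483))/√2 = -0.3956.
E_A − E_B = -0.5773 − (-0.3956) = -0.1817 ≈ -0.18.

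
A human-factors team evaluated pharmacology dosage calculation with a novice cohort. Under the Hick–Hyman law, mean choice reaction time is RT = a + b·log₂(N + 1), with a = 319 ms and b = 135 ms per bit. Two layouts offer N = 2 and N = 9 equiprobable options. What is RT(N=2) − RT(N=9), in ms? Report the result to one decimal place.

RT(2) = 319 + 135·log₂(3) = 319 + 135·1.5850 = 532.9750 ms.
RT(9) = 319 + 135·log₂(10) = 319 + 135·3.3219 = 767.4565 ms.
Difference = 532.9750 − 767.4565 = -234.4815 ≈ -234.5 ms.

-234.5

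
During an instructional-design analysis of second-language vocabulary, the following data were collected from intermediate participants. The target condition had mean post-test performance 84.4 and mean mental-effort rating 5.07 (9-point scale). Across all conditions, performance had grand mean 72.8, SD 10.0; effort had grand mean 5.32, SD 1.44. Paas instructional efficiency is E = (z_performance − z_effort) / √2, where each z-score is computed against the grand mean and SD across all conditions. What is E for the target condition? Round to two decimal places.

z_performance = (84.4 − 72.8) / 10.0 = 11.6000 / 10.0 = 1.1600.
z_effort = (5.07 − 5.32) / 1.44 = -0.2500 / 1.44 = -0.1736.
z_P − z_E = 1.1600 − (-0.1736) = 1.3336.
E = 1.3336 / √2 = 1.3336 / 1.41421 = 0.9430 ≈ 0.94.

0.94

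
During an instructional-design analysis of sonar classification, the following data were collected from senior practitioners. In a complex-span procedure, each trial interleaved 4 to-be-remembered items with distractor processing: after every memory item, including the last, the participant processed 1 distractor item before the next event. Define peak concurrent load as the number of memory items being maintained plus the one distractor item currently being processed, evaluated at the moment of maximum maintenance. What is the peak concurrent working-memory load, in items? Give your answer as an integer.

Maintenance is greatest during the distractor(s) after memory item 4: all 4 memory items are being held.
One distractor item is concurrently being processed.
Peak concurrent load = 4 + 1 = 5 items.

5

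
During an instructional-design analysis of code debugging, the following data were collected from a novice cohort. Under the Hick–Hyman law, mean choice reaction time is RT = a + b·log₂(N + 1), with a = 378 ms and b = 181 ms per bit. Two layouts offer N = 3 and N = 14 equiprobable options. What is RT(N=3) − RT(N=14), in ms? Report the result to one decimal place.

-345.1

RT(3) = 378 + 181·log₂(4) = 378 + 181·2.0000 = 740.0000 ms.
RT(14) = 378 + 181·log₂(15) = 378 + 181·3.9069 = 1085.1489 ms.
Difference = 740.0000 − 1085.1489 = -345.1489 ≈ -345.1 ms.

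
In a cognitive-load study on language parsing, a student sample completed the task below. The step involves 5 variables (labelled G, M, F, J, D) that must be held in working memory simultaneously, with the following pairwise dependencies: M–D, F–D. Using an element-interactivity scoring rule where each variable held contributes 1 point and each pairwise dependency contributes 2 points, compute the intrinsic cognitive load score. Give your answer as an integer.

9

Count of variables held simultaneously: 5.
Count of pairwise dependencies listed: 2.
Element contribution: 5 × 1 = 5.
Interaction contribution: 2 × 2 = 4.
Intrinsic load = 5 + 4 = 9.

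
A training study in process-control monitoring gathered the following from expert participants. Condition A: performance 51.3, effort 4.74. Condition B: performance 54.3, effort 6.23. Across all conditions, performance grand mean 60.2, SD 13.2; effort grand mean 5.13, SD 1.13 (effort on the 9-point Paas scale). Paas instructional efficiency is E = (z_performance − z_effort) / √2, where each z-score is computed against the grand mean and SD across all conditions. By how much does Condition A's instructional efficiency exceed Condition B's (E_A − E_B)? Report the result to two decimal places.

0.77

Condition A: z_P = (51.3 − 60.2)/13.2 = -0.6742; z_E = (4.74 − 5.13)/1.13 = -0.3451; E_A = (-0.6742 − (-0.3451))/√2 = -0.2327.
Condition B: z_P = (54.3 − 60.2)/13.2 = -0.4470; z_E = (6.23 − 5.13)/1.13 = 0.9735; E_B = (-0.4470 − 0.9735)/√2 = -1.0044.
E_A − E_B = -0.2327 − (-1.0044) = 0.7717 ≈ 0.77.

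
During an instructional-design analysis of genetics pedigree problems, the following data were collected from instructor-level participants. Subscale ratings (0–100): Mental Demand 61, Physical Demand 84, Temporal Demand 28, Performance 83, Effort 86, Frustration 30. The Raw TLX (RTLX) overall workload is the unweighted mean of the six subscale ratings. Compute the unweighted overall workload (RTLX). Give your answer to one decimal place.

62.0

Sum of ratings = 61 + 84 + 28 + 83 + 86 + 30 = 372.
RTLX = 372 / 6 = 62.0000 ≈ 62.0.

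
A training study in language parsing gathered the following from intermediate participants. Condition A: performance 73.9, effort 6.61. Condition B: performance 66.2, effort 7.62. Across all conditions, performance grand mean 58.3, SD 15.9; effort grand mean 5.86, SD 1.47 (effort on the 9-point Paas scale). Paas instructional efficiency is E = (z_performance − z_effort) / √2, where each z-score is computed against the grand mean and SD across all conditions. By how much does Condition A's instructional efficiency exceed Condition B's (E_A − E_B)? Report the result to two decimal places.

Condition A: z_P = (73.9 − 58.3)/15.9 = 0.9811; z_E = (6.61 − 5.86)/1.47 = 0.5102; E_A = (0.9811 − 0.5102)/√2 = 0.3330.
Condition B: z_P = (66.2 − 58.3)/15.9 = 0.4969; z_E = (7.62 − 5.86)/1.47 = 1.1973; E_B = (0.4969 − 1.1973)/√2 = -0.4953.
E_A − E_B = 0.3330 − (-0.4953) = 0.8283 ≈ 0.83.

0.83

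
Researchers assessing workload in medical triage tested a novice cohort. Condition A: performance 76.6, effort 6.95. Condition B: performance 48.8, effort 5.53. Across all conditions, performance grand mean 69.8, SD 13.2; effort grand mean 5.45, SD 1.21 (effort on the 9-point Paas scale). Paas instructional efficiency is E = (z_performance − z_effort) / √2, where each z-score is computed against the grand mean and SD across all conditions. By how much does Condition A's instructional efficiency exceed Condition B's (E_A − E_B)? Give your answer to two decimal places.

0.66

Condition A: z_P = (76.6 − 69.8)/13.2 = 0.5152; z_E = (6.95 − 5.45)/1.21 = 1.2397; E_A = (0.5152 − 1.2397)/√2 = -0.5123.
Condition B: z_P = (48.8 − 69.8)/13.2 = -1.5909; z_E = (5.53 − 5.45)/1.21 = 0.0661; E_B = (-1.5909 − 0.0661)/√2 = -1.1717.
E_A − E_B = -0.5123 − (-1.1717) = 0.6594 ≈ 0.66.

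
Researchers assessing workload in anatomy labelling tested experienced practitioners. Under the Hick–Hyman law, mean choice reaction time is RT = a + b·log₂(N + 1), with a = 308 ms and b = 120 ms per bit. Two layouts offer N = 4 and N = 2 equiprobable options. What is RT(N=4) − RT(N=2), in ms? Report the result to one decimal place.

88.4

RT(4) = 308 + 120·log₂(5) = 308 + 120·2.3219 = 586.6280 ms.
RT(2) = 308 + 120·log₂(3) = 308 + 120·1.5850 = 498.2000 ms.
Difference = 586.6280 − 498.2000 = 88.4280 ≈ 88.4 ms.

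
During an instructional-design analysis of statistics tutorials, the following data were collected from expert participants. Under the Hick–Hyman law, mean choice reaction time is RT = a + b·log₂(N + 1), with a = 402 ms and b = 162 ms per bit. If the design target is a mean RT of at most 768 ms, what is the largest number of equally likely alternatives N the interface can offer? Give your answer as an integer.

3

Set 402 + 162·log₂(N + 1) ≤ 768.
log₂(N + 1) ≤ (768 − 402) / 162 = 2.2593.
N + 1 ≤ 2^2.2593 = 4.7876.
N ≤ 3.7876, so the largest integer N is 3.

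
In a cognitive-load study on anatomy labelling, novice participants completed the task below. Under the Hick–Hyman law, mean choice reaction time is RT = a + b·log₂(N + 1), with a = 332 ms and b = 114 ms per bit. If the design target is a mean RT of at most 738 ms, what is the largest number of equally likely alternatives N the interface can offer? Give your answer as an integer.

10

Set 332 + 114·log₂(N + 1) ≤ 738.
log₂(N + 1) ≤ (738 − 332) / 114 = 3.5614.
N + 1 ≤ 2^3.5614 = 11.8056.
N ≤ 10.8056, so the largest integer N is 10.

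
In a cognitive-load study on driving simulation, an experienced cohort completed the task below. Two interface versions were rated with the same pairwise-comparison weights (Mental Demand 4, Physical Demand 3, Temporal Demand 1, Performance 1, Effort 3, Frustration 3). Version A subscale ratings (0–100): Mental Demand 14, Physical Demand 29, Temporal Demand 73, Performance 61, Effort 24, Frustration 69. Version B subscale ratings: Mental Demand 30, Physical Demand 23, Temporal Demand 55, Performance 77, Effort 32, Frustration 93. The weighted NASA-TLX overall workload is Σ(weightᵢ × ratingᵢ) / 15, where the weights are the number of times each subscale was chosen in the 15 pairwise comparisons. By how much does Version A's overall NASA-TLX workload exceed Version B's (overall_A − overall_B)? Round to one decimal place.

-9.3

Version A weighted sum = 4·14 + 3·29 + 1·73 + 1·61 + 3·24 + 3·69 = 56 + 87 + 73 + 61 + 72 + 207 = 556; overall_A = 556/15 = 37.0667.
Version B weighted sum = 4·30 + 3·23 + 1·55 + 1·77 + 3·32 + 3·93 = 120 + 69 + 55 + 77 + 96 + 279 = 696; overall_B = 696/15 = 46.4000.
Difference = 37.0667 − 46.4000 = -9.3333 ≈ -9.3.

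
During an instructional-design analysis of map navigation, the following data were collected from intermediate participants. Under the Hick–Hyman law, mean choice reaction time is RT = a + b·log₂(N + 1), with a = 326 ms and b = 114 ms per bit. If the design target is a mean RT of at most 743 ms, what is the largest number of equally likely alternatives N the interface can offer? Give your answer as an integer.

Set 326 + 114·log₂(N + 1) ≤ 743.
log₂(N + 1) ≤ (743 − 326) / 114 = 3.6579.
N + 1 ≤ 2^3.6579 = 12.6223.
N ≤ 11.6223, so the largest integer N is 11.

11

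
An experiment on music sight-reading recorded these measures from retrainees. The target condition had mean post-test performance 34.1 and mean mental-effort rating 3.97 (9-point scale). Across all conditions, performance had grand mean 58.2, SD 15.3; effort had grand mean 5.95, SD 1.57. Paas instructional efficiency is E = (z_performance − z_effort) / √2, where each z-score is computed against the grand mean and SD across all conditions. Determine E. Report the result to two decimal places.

z_performance = (34.1 − 58.2) / 15.3 = -24.1000 / 15.3 = -1.5752.
z_effort = (3.97 − 5.95) / 1.57 = -1.9800 / 1.57 = -1.2611.
z_P − z_E = -1.5752 − (-1.2611) = -0.3141.
E = -0.3141 / √2 = -0.3141 / 1.41421 = -0.2221 ≈ -0.22.

-0.22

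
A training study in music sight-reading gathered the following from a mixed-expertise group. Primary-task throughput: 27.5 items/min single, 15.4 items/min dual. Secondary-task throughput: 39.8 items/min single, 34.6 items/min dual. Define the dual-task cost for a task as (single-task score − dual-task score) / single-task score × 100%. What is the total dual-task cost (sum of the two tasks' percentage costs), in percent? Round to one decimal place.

Primary cost = (27.5 − 15.4) / 27.5 × 100% = 44.0000%.
Secondary cost = (39.8 − 34.6) / 39.8 × 100% = 13.0653%.
Total = 44.0000% + 13.0653% = 57.0653% ≈ 57.1%.

57.1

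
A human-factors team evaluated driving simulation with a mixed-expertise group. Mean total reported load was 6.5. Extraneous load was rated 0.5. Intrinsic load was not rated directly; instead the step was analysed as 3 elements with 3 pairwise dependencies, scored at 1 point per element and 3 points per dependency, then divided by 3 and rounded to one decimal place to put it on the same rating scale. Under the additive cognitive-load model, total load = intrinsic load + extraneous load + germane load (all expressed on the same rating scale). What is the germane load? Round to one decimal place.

2.0

Intrinsic (element-interactivity): (3 × 1 + 3 × 3) / 3 = 12 / 3 = 4.0000 → 4.0.
germane load = total − intrinsic − extraneous
             = 6.5 − 4.0 − 0.5 = 2.0.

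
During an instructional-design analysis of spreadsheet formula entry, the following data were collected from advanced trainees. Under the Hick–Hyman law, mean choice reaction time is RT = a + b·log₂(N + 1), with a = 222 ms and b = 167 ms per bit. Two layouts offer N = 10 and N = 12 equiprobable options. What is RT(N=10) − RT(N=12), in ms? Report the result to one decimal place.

-40.2

RT(10) = 222 + 167·log₂(11) = 222 + 167·3.4594 = 799.7198 ms.
RT(12) = 222 + 167·log₂(13) = 222 + 167·3.7004 = 839.9668 ms.
Difference = 799.7198 − 839.9668 = -40.2470 ≈ -40.2 ms.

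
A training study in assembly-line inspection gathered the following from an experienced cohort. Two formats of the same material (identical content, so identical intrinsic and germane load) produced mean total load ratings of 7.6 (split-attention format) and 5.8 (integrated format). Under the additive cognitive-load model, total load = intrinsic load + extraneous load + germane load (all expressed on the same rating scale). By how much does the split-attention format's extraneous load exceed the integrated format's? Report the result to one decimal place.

Intrinsic and germane load are equal across formats, so the difference in total load equals the difference in extraneous load.
Extraneous-load difference = 7.6 − 5.8 = 1.8.

1.8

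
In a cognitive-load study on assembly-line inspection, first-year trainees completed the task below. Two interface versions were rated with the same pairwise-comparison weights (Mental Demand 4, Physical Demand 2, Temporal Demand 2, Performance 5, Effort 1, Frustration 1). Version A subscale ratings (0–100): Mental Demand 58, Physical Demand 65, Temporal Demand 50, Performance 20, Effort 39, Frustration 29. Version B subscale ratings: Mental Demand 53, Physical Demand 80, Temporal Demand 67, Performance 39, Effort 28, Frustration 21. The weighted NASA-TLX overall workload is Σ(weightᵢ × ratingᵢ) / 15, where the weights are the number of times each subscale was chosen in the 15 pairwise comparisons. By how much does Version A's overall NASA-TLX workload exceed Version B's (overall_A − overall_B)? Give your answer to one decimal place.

Version A weighted sum = 4·58 + 2·65 + 2·50 + 5·20 + 1·39 + 1·29 = 232 + 130 + 100 + 100 + 39 + 29 = 630; overall_A = 630/15 = 42.0000.
Version B weighted sum = 4·53 + 2·80 + 2·67 + 5·39 + 1·28 + 1·21 = 212 + 160 + 134 + 195 + 28 + 21 = 750; overall_B = 750/15 = 50.0000.
Difference = 42.0000 − 50.0000 = -8.0000 ≈ -8.0.

-8.0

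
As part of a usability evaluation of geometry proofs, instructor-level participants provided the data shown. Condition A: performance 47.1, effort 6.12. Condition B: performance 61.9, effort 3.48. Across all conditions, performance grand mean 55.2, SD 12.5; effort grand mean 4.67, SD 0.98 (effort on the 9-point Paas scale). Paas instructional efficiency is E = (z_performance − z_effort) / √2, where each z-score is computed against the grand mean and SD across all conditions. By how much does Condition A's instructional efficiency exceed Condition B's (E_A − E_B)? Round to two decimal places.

-2.74

Condition A: z_P = (47.1 − 55.2)/12.5 = -0.6480; z_E = (6.12 − 4.67)/0.98 = 1.4796; E_A = (-0.6480 − 1.4796)/√2 = -1.5044.
Condition B: z_P = (61.9 − 55.2)/12.5 = 0.5360; z_E = (3.48 − 4.67)/0.98 = -1.2143; E_B = (0.5360 − (-1.2143))/√2 = 1.2376.
E_A − E_B = -1.5044 − 1.2376 = -2.7420 ≈ -2.74.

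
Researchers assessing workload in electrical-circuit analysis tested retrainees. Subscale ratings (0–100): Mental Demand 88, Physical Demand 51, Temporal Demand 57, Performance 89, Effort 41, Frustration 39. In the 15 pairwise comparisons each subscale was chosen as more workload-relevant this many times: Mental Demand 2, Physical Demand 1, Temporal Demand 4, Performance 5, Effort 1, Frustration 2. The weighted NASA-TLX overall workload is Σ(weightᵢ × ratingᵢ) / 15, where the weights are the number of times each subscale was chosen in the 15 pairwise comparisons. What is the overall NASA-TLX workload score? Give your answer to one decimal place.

67.9

The tallies are the weights (they sum to 15).
Weighted sum = 2·88 + 1·51 + 4·57 + 5·89 + 1·41 + 2·39
            = 176 + 51 + 228 + 445 + 41 + 78 = 1019.
Overall workload = 1019 / 15 = 67.9333 ≈ 67.9.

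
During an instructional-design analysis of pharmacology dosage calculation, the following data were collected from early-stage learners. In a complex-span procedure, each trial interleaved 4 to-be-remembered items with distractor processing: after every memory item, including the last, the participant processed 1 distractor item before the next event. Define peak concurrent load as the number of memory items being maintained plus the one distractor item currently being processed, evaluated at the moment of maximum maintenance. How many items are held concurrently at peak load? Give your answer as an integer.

Maintenance is greatest during the distractor(s) after memory item 4: all 4 memory items are being held.
One distractor item is concurrently being processed.
Peak concurrent load = 4 + 1 = 5 items.

5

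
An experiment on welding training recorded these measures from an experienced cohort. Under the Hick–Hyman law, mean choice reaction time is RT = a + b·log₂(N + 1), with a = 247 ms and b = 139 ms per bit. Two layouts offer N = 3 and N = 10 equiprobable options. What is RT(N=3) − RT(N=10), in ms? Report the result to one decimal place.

-202.9

RT(3) = 247 + 139·log₂(4) = 247 + 139·2.0000 = 525.0000 ms.
RT(10) = 247 + 139·log₂(11) = 247 + 139·3.4594 = 727.8566 ms.
Difference = 525.0000 − 727.8566 = -202.8566 ≈ -202.9 ms.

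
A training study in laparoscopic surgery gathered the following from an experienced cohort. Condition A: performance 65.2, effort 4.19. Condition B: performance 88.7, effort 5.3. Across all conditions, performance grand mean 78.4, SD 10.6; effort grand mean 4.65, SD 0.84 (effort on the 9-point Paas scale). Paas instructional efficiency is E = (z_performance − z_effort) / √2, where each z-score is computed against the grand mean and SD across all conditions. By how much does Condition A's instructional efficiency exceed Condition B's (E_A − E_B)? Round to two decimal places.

Condition A: z_P = (65.2 − 78.4)/10.6 = -1.2453; z_E = (4.19 − 4.65)/0.84 = -0.5476; E_A = (-1.2453 − (-0.5476))/√2 = -0.4933.
Condition B: z_P = (88.7 − 78.4)/10.6 = 0.9717; z_E = (5.3 − 4.65)/0.84 = 0.7738; E_B = (0.9717 − 0.7738)/√2 = 0.1399.
E_A − E_B = -0.4933 − 0.1399 = -0.6332 ≈ -0.63.

-0.63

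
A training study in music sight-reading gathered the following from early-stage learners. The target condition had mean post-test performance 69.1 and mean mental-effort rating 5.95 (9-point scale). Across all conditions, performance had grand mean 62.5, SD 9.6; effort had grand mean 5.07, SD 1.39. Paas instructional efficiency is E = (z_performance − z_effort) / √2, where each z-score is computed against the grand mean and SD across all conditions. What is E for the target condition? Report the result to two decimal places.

z_performance = (69.1 − 62.5) / 9.6 = 6.6000 / 9.6 = 0.6875.
z_effort = (5.95 − 5.07) / 1.39 = 0.8800 / 1.39 = 0.6331.
z_P − z_E = 0.6875 − 0.6331 = 0.0544.
E = 0.0544 / √2 = 0.0544 / 1.41421 = 0.0385 ≈ 0.04.

0.04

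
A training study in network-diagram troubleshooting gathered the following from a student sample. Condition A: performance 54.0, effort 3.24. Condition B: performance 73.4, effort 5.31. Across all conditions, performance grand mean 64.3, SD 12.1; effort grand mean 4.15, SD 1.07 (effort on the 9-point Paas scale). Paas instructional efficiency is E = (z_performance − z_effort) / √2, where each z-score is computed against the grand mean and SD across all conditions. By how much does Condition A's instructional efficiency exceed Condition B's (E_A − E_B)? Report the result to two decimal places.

Condition A: z_P = (54.0 − 64.3)/12.1 = -0.8512; z_E = (3.24 − 4.15)/1.07 = -0.8505; E_A = (-0.8512 − (-0.8505))/√2 = -0.0005.
Condition B: z_P = (73.4 − 64.3)/12.1 = 0.7521; z_E = (5.31 − 4.15)/1.07 = 1.0841; E_B = (0.7521 − 1.0841)/√2 = -0.2348.
E_A − E_B = -0.0005 − (-0.2348) = 0.2343 ≈ 0.23.

0.23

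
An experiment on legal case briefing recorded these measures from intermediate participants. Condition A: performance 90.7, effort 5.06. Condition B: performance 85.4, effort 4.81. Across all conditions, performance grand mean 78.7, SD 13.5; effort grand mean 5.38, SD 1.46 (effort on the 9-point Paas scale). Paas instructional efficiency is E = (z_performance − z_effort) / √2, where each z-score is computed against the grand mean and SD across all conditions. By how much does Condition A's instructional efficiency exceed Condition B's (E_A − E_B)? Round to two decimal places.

Condition A: z_P = (90.7 − 78.7)/13.5 = 0.8889; z_E = (5.06 − 5.38)/1.46 = -0.2192; E_A = (0.8889 − (-0.2192))/√2 = 0.7835.
Condition B: z_P = (85.4 − 78.7)/13.5 = 0.4963; z_E = (4.81 − 5.38)/1.46 = -0.3904; E_B = (0.4963 − (-0.3904))/√2 = 0.6270.
E_A − E_B = 0.7835 − 0.6270 = 0.1565 ≈ 0.16.

0.16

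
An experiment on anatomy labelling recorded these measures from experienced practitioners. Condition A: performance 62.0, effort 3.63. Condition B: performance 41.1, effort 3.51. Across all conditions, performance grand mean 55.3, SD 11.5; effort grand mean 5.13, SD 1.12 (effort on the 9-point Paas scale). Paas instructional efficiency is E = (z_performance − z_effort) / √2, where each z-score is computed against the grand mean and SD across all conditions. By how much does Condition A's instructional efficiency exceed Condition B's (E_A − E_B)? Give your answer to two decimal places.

1.21

Condition A: z_P = (62.0 − 55.3)/11.5 = 0.5826; z_E = (3.63 − 5.13)/1.12 = -1.3393; E_A = (0.5826 − (-1.3393))/√2 = 1.3590.
Condition B: z_P = (41.1 − 55.3)/11.5 = -1.2348; z_E = (3.51 − 5.13)/1.12 = -1.4464; E_B = (-1.2348 − (-1.4464))/√2 = 0.1496.
E_A − E_B = 1.3590 − 0.1496 = 1.2094 ≈ 1.21.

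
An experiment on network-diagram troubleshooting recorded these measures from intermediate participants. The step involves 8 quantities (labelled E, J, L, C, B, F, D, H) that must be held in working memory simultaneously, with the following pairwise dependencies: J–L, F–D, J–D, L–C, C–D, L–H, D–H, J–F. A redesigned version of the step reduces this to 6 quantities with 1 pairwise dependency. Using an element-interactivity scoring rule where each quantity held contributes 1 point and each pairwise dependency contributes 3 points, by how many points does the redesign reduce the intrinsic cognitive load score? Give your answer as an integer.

Original: 8 × 1 + 8 × 3 = 8 + 24 = 32.
Redesigned: 6 × 1 + 1 × 3 = 6 + 3 = 9.
Reduction = 32 − 9 = 23.

23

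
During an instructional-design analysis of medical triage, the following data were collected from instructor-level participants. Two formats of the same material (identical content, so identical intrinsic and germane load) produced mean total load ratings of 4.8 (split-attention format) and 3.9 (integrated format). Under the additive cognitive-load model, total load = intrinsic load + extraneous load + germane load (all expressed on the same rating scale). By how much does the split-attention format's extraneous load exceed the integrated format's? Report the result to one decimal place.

0.9

Intrinsic and germane load are equal across formats, so the difference in total load equals the difference in extraneous load.
Extraneous-load difference = 4.8 − 3.9 = 0.9.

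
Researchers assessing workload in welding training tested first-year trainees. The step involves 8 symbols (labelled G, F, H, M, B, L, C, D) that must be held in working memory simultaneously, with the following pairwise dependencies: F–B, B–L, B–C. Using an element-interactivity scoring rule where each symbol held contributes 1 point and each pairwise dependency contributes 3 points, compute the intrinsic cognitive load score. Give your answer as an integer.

17

Count of symbols held simultaneously: 8.
Count of pairwise dependencies listed: 3.
Element contribution: 8 × 1 = 8.
Interaction contribution: 3 × 3 = 9.
Intrinsic load = 8 + 9 = 17.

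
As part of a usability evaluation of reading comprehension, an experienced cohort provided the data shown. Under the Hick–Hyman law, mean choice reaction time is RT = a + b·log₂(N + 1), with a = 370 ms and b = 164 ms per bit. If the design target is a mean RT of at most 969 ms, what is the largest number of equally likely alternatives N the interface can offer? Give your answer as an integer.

11

Set 370 + 164·log₂(N + 1) ≤ 969.
log₂(N + 1) ≤ (969 − 370) / 164 = 3.6524.
N + 1 ≤ 2^3.6524 = 12.5742.
N ≤ 11.5742, so the largest integer N is 11.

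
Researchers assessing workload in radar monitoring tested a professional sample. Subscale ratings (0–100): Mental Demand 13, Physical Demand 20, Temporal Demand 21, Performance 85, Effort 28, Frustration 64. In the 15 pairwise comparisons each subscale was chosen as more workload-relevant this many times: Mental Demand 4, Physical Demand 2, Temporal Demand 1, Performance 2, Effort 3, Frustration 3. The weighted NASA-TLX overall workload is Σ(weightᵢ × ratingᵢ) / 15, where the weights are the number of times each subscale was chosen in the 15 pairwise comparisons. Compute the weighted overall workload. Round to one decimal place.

The tallies are the weights (they sum to 15).
Weighted sum = 4·13 + 2·20 + 1·21 + 2·85 + 3·28 + 3·64
            = 52 + 40 + 21 + 170 + 84 + 192 = 559.
Overall workload = 559 / 15 = 37.2667 ≈ 37.3.

37.3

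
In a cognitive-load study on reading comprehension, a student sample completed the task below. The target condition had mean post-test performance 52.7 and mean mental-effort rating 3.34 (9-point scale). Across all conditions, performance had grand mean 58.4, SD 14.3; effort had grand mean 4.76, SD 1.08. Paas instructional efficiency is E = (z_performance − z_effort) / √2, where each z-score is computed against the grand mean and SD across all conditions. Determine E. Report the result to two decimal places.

z_performance = (52.7 − 58.4) / 14.3 = -5.7000 / 14.3 = -0.3986.
z_effort = (3.34 − 4.76) / 1.08 = -1.4200 / 1.08 = -1.3148.
z_P − z_E = -0.3986 − (-1.3148) = 0.9162.
E = 0.9162 / √2 = 0.9162 / 1.41421 = 0.6479 ≈ 0.65.

0.65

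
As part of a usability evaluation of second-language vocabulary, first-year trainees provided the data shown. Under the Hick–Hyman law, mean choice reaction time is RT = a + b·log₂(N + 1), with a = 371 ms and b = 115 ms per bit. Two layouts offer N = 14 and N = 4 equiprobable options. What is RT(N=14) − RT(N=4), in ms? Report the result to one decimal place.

182.3

RT(14) = 371 + 115·log₂(15) = 371 + 115·3.9069 = 820.2935 ms.
RT(4) = 371 + 115·log₂(5) = 371 + 115·2.3219 = 638.0185 ms.
Difference = 820.2935 − 638.0185 = 182.2750 ≈ 182.3 ms.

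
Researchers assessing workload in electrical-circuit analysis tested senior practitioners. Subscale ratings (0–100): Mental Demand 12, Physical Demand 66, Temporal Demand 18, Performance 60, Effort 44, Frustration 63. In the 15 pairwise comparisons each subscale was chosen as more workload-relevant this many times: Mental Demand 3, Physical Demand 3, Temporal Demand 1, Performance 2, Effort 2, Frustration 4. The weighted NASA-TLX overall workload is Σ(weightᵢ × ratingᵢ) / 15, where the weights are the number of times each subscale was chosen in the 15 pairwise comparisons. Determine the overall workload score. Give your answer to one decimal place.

The tallies are the weights (they sum to 15).
Weighted sum = 3·12 + 3·66 + 1·18 + 2·60 + 2·44 + 4·63
            = 36 + 198 + 18 + 120 + 88 + 252 = 712.
Overall workload = 712 / 15 = 47.4667 ≈ 47.5.

47.5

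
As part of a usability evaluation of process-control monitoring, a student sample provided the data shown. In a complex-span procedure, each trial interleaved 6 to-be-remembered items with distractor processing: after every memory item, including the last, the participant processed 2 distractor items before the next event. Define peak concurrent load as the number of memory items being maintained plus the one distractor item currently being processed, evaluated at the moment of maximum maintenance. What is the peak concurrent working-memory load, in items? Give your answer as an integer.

7

Maintenance is greatest during the distractor(s) after memory item 6: all 6 memory items are being held.
One distractor item is concurrently being processed.
Peak concurrent load = 6 + 1 = 7 items.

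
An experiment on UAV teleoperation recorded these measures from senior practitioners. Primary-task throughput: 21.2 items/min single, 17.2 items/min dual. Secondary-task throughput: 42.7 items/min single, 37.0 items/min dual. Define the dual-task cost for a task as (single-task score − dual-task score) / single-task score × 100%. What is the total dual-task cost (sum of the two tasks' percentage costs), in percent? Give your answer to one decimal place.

32.2

Primary cost = (21.2 − 17.2) / 21.2 × 100% = 18.8679%.
Secondary cost = (42.7 − 37.0) / 42.7 × 100% = 13.3489%.
Total = 18.8679% + 13.3489% = 32.2168% ≈ 32.2%.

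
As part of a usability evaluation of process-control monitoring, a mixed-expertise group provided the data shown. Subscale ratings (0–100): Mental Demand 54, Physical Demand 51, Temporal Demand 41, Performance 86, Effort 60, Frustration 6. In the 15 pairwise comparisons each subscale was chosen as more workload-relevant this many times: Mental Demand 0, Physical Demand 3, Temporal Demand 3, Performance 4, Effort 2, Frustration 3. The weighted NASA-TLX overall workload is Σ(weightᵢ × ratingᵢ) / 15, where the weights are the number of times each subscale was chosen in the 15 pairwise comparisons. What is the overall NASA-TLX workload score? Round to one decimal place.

The tallies are the weights (they sum to 15).
Weighted sum = 0·54 + 3·51 + 3·41 + 4·86 + 2·60 + 3·6
            = 0 + 153 + 123 + 344 + 120 + 18 = 758.
Overall workload = 758 / 15 = 50.5333 ≈ 50.5.

50.5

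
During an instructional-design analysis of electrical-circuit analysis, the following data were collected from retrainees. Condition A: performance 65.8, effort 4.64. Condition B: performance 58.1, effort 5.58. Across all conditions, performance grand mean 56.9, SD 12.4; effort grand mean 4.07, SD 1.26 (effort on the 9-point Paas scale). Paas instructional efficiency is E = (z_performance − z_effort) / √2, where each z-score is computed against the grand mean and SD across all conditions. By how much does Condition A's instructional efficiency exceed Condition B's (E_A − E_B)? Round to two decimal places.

0.97

Condition A: z_P = (65.8 − 56.9)/12.4 = 0.7177; z_E = (4.64 − 4.07)/1.26 = 0.4524; E_A = (0.7177 − 0.4524)/√2 = 0.1876.
Condition B: z_P = (58.1 − 56.9)/12.4 = 0.0968; z_E = (5.58 − 4.07)/1.26 = 1.1984; E_B = (0.0968 − 1.1984)/√2 = -0.7789.
E_A − E_B = 0.1876 − (-0.7789) = 0.9665 ≈ 0.97.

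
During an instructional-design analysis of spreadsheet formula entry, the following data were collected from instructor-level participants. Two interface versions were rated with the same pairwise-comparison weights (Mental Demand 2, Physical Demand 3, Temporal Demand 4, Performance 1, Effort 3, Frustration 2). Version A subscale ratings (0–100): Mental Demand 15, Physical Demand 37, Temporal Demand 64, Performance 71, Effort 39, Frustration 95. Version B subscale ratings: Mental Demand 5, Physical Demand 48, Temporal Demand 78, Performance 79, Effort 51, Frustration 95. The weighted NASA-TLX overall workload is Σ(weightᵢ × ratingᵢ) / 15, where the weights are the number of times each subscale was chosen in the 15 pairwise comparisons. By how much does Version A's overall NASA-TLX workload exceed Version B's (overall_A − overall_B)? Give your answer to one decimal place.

Version A weighted sum = 2·15 + 3·37 + 4·64 + 1·71 + 3·39 + 2·95 = 30 + 111 + 256 + 71 + 117 + 190 = 775; overall_A = 775/15 = 51.6667.
Version B weighted sum = 2·5 + 3·48 + 4·78 + 1·79 + 3·51 + 2·95 = 10 + 144 + 312 + 79 + 153 + 190 = 888; overall_B = 888/15 = 59.2000.
Difference = 51.6667 − 59.2000 = -7.5333 ≈ -7.5.

-7.5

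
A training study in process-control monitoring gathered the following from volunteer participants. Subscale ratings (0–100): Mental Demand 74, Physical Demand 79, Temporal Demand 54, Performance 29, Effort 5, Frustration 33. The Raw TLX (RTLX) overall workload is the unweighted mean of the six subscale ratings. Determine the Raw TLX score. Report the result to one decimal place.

Sum of ratings = 74 + 79 + 54 + 29 + 5 + 33 = 274.
RTLX = 274 / 6 = 45.6667 ≈ 45.7.

45.7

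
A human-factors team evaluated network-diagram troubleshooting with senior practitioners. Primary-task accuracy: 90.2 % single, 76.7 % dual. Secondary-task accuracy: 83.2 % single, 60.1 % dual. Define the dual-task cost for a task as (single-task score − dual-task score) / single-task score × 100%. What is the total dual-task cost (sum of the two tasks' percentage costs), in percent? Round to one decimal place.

Primary cost = (90.2 − 76.7) / 90.2 × 100% = 14.9667%.
Secondary cost = (83.2 − 60.1) / 83.2 × 100% = 27.7644%.
Total = 14.9667% + 27.7644% = 42.7311% ≈ 42.7%.

42.7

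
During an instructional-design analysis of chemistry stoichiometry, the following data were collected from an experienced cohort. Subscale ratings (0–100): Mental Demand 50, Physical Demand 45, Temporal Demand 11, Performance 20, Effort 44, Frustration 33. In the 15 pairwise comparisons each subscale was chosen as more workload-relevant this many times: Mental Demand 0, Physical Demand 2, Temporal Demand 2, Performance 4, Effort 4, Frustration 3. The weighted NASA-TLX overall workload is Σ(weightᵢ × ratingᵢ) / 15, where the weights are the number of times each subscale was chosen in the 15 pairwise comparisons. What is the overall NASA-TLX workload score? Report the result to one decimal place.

The tallies are the weights (they sum to 15).
Weighted sum = 0·50 + 2·45 + 2·11 + 4·20 + 4·44 + 3·33
            = 0 + 90 + 22 + 80 + 176 + 99 = 467.
Overall workload = 467 / 15 = 31.1333 ≈ 31.1.

31.1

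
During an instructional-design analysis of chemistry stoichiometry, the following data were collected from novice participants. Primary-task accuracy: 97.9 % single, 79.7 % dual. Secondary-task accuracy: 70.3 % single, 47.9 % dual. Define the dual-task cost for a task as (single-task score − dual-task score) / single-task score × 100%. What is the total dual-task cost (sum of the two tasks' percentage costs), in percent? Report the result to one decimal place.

Primary cost = (97.9 − 79.7) / 97.9 × 100% = 18.5904%.
Secondary cost = (70.3 − 47.9) / 70.3 × 100% = 31.8634%.
Total = 18.5904% + 31.8634% = 50.4538% ≈ 50.5%.

50.5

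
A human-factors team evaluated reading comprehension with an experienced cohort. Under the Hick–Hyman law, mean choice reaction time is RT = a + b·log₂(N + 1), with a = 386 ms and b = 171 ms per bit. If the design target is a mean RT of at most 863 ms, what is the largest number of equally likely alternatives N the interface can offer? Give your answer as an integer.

Set 386 + 171·log₂(N + 1) ≤ 863.
log₂(N + 1) ≤ (863 − 386) / 171 = 2.7895.
N + 1 ≤ 2^2.7895 = 6.9139.
N ≤ 5.9139, so the largest integer N is 5.

5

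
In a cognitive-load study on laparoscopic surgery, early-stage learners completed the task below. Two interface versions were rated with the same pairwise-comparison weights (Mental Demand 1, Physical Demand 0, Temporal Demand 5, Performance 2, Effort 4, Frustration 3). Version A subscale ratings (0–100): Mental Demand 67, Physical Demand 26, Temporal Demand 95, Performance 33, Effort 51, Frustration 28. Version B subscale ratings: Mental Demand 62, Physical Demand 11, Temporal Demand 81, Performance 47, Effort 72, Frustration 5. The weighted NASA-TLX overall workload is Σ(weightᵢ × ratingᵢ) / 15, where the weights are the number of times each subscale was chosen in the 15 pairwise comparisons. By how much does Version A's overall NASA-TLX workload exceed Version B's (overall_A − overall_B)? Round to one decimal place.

Version A weighted sum = 1·67 + 0·26 + 5·95 + 2·33 + 4·51 + 3·28 = 67 + 0 + 475 + 66 + 204 + 84 = 896; overall_A = 896/15 = 59.7333.
Version B weighted sum = 1·62 + 0·11 + 5·81 + 2·47 + 4·72 + 3·5 = 62 + 0 + 405 + 94 + 288 + 15 = 864; overall_B = 864/15 = 57.6000.
Difference = 59.7333 − 57.6000 = 2.1333 ≈ 2.1.

2.1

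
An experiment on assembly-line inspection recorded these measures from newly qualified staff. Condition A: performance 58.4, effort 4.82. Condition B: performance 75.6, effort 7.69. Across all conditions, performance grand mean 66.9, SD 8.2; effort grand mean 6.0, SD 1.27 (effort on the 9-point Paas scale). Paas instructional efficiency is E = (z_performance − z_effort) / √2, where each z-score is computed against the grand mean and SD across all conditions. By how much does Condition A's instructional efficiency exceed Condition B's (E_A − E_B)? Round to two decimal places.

0.11

Condition A: z_P = (58.4 − 66.9)/8.2 = -1.0366; z_E = (4.82 − 6.0)/1.27 = -0.9291; E_A = (-1.0366 − (-0.9291))/√2 = -0.0760.
Condition B: z_P = (75.6 − 66.9)/8.2 = 1.0610; z_E = (7.69 − 6.0)/1.27 = 1.3307; E_B = (1.0610 − 1.3307)/√2 = -0.1907.
E_A − E_B = -0.0760 − (-0.1907) = 0.1147 ≈ 0.11.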